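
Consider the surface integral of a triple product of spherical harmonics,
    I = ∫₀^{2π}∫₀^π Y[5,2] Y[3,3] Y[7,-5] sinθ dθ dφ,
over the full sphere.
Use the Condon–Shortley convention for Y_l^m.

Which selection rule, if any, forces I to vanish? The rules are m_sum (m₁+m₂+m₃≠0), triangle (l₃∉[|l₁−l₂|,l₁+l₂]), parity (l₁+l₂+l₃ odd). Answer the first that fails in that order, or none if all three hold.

parity

m₁+m₂+m₃ = 2 + 3 − 5 = 0  ✓
triangle: |5−3|=2 ≤ l₃=7 ≤ 5+3=8  ✓
parity: l₁+l₂+l₃ = 15 is odd  ✗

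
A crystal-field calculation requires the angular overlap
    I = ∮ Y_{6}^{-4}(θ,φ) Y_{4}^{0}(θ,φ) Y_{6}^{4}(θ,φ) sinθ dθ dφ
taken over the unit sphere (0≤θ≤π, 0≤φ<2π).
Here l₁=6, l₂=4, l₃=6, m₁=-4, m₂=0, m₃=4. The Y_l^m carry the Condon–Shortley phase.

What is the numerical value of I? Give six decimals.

Rules hold: Σm=0, L=16 even, 2≤6≤10.
N = 13·9·13 = 1521
Δ = 4!·8!·4!/17! = 1/15315300
Racah Σ t=0..4: t=0:+1/829440 t=1:−1/25920 t=2:+1/9216 t=3:−1/25920 t=4:+1/829440 = 7/207360
⇒ 3j(6 4 6; 0 0 0)² = 28/2431, sgn +1
Racah Σ t=2..4: t=2:+1/645120 t=3:−1/181440 t=4:+1/829440 = -1/362880
⇒ 3j(6 4 6; -4 0 4)² = 256/17017, sgn -1
4πI² = N·(3j₀)²·(3jₘ)² = 9216/34969
I = -1·√(0.263548/4π) = -0.14481872

-0.144819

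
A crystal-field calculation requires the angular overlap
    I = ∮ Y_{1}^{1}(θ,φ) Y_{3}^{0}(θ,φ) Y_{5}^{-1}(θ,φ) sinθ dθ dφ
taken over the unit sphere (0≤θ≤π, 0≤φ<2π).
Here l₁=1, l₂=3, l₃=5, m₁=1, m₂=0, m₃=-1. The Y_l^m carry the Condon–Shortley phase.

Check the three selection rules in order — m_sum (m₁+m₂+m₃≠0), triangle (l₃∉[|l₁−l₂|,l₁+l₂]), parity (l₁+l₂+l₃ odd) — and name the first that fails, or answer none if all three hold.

m₁+m₂+m₃ = 1 + 0 − 1 = 0  ✓
triangle: |1−3|=2 ≤ l₃=5 ≤ 1+3=4  ✗
parity: l₁+l₂+l₃ = 9 is odd

triangle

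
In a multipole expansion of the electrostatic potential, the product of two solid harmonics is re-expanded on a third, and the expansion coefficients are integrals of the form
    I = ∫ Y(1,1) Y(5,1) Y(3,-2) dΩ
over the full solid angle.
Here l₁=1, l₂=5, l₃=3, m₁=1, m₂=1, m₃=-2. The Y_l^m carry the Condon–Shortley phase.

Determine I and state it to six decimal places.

0.000000

l₃=3 ∉ [4,6] — triangle fails ⇒ I = 0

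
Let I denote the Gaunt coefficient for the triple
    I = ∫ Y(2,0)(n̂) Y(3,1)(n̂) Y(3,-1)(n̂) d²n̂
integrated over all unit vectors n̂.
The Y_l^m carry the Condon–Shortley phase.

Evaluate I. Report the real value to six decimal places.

-0.126157

Rules hold: Σm=0, L=8 even, 1≤3≤5.
N = 5·7·7 = 245
Δ = 2!·2!·4!/9! = 1/3780
Racah Σ t=0..2: t=0:+1/24 t=1:−1/4 t=2:+1/24 = -1/6
⇒ 3j(2 3 3; 0 0 0)² = 4/105, sgn +1
Racah Σ t=0..2: t=0:+1/96 t=1:−1/6 t=2:+1/16 = -3/32
⇒ 3j(2 3 3; 0 1 -1)² = 3/140, sgn -1
4πI² = N·(3j₀)²·(3jₘ)² = 1/5
I = -1·√(0.2/4π) = -0.12615663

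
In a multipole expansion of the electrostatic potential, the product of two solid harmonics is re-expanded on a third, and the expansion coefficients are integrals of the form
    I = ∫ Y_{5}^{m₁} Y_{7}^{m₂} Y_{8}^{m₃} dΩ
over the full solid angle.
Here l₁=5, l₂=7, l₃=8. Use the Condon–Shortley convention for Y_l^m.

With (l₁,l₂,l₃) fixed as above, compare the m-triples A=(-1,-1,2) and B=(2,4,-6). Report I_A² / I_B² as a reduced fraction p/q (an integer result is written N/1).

38809/31460

Same 5,7,8: normalisation and zero-m 3j drop out of the ratio.
A: Δ: 4! 6! 10! / 21! → 1/814773960; sum: t=0:+1/298598400 t=1:−1/10368000 t=2:+1/3317760 t=3:−1/6531840 t=4:+1/92897280 = 197/2985984000; 3j²(5 7 8; -1 -1 2) = Δ·Π!·Σ² = 38809/5542680  (sign +1)
B: Δ: 4! 6! 10! / 21! → 1/814773960; sum: t=1:−1/1045094400 t=2:+1/174182400 t=3:−1/348364800 = 1/522547200; 3j²(5 7 8; 2 4 -6) = Δ·Π!·Σ² = 11/1938  (sign +1)
I_A²/I_B² = (38809/5542680)/(11/1938) = 38809/31460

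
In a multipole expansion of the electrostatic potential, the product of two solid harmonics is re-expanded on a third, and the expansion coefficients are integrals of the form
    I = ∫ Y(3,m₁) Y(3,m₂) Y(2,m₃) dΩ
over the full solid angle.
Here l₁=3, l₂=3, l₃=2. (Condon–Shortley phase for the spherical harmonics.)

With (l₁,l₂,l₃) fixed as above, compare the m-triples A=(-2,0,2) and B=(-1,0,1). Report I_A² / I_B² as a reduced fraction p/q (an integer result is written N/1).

Shared (l₁,l₂,l₃)=(3,3,2): N and (l;000)² cancel in I_A²/I_B².
A: Δ = 4!·2!·2!/9! = 1/3780; Racah Σ t=3..3: t=3:−1/24 = -1/24; ⇒ 3j(3 3 2; -2 0 2)² = 1/21, sgn -1
B: Δ = 4!·2!·2!/9! = 1/3780; Racah Σ t=2..3: t=2:+1/8 t=3:−1/12 = 1/24; ⇒ 3j(3 3 2; -1 0 1)² = 1/210, sgn -1
I_A²/I_B² = (1/21)/(1/210) = 10/1

10/1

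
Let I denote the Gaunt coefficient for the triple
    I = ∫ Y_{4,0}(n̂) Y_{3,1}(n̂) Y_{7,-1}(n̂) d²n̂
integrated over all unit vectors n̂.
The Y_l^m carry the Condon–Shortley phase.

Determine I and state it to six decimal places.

-0.218337

Checks pass: Σm=0; 14 even; l₃=7∈[1,7].
(2·4+1)(2·3+1)(2·7+1) = 945
Δ: 0! 8! 6! / 15! → 1/45045
sum: t=0:+1/20736 = 1/20736
3j²(4 3 7; 0 0 0) = Δ·Π!·Σ² = 35/1287  (sign -1)
sum: t=0:+1/27648 = 1/27648
3j²(4 3 7; 0 1 -1) = Δ·Π!·Σ² = 10/429  (sign +1)
combine: 4πI² = 945·35/1287·10/429 = 12250/20449
take √, sign -1: I = -0.21833687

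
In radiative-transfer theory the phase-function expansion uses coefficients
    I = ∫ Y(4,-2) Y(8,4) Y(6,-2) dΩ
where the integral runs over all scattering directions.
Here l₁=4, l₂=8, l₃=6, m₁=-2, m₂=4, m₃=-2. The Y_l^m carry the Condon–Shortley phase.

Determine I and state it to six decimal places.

0.115788

Checks pass: Σm=0; 18 even; l₃=6∈[4,12].
(2·4+1)(2·8+1)(2·6+1) = 1989
Δ: 6! 2! 10! / 19! → 1/23279256
sum: t=2:+1/1658880 t=3:−1/518400 t=4:+1/1658880 = -1/1382400
3j²(4 8 6; 0 0 0) = Δ·Π!·Σ² = 504/46189  (sign -1)
sum: t=4:+1/7741440 t=5:−1/3628800 t=6:+1/24883200 = -37/348364800
3j²(4 8 6; -2 4 -2) = Δ·Π!·Σ² = 1369/176358  (sign -1)
combine: 4πI² = 1989·504/46189·1369/176358 = 147852/877591
take √, sign +1: I = 0.11578774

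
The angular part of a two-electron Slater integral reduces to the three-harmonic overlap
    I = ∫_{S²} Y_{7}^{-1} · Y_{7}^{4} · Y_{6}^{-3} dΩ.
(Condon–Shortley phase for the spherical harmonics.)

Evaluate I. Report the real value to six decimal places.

-0.108019

m-sum 0 ✓  L=20 even ✓  0≤6≤14 ✓
Π(2lᵢ+1) = 15×15×13 = 2925
triangle coeff Δ(7,7,6) = 1/2444321880
Σ_t [1,7]: t=1:−1/2612736000 t=2:+1/20736000 t=3:−1/1658880 t=4:+1/746496 t=5:−1/1658880 t=6:+1/20736000 t=7:−1/2612736000 = 1/4354560
(3j)²=1000/138567 [(7 7 6; 0 0 0)], sign=+1
Σ_t [5,8]: t=5:−1/18662400 t=6:+1/8294400 t=7:−1/29030400 t=8:+1/1045094400 = 1/29859840
(3j)²=175/25194 [(7 7 6; -1 4 -3)], sign=-1
⇒ 4πI² = 2187500/14919047
I = (-1)√(2187500/14919047/(4π)) = -0.10801860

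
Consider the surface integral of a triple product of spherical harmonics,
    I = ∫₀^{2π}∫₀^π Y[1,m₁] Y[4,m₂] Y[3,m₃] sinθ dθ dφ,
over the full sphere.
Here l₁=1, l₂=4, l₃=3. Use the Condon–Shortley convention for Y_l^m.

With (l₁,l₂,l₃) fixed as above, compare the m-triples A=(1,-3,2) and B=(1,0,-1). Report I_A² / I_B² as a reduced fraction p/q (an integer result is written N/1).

l's match ⇒ only the (l;m) 3-j factors differ between A and B.
A: triangle coeff Δ(1,4,3) = 1/252; Σ_t [0,0]: t=0:+1/240 = 1/240; (3j)²=1/12 [(1 4 3; 1 -3 2)], sign=-1
B: triangle coeff Δ(1,4,3) = 1/252; Σ_t [0,0]: t=0:+1/96 = 1/96; (3j)²=1/42 [(1 4 3; 1 0 -1)], sign=+1
I_A²/I_B² = (1/12)/(1/42) = 7/2

7/2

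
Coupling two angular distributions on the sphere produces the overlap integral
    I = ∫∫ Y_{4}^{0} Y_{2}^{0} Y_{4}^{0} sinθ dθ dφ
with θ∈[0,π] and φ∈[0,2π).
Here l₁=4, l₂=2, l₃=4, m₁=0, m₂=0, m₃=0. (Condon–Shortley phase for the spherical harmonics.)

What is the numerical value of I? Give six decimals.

0.163840

Checks pass: Σm=0; 10 even; l₃=4∈[2,6].
(2·4+1)(2·2+1)(2·4+1) = 405
Δ: 2! 6! 2! / 11! → 1/13860
sum: t=0:+1/192 t=1:−1/36 t=2:+1/192 = -5/288
3j²(4 2 4; 0 0 0) = Δ·Π!·Σ² = 20/693  (sign -1)
(m-triple is (0,0,0) — same symbol as above.)
combine: 4πI² = 405·20/693·20/693 = 2000/5929
take √, sign +1: I = 0.16383977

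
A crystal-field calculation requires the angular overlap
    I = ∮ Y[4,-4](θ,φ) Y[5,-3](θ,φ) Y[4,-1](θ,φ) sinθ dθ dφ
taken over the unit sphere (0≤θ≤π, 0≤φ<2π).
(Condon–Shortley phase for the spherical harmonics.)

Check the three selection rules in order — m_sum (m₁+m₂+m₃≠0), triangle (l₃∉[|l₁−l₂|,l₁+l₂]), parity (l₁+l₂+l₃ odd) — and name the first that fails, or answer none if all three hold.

m_sum

azimuthal sum: -4 − 3 − 1 = -8  ✗
1 ≤ 4 ≤ 9 (triangle on l)
L = 4 + 5 + 4 = 13 (odd)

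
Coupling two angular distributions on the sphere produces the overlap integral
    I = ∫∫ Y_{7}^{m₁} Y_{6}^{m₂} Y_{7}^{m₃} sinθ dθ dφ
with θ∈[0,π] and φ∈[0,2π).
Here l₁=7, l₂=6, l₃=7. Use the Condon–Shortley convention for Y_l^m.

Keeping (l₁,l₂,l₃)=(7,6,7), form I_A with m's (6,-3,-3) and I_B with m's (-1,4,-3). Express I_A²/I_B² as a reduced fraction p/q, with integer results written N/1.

Same 7,6,7: normalisation and zero-m 3j drop out of the ratio.
A: Δ: 6! 8! 6! / 21! → 1/2444321880; sum: t=0:+1/130636800 t=1:−1/232243200 = 1/298598400; 3j²(7 6 7; 6 -3 -3) = Δ·Π!·Σ² = 7/1292  (sign +1)
B: Δ: 6! 8! 6! / 21! → 1/2444321880; sum: t=4:+1/19906560 t=5:−1/10368000 t=6:+1/49766400 = -13/497664000; 3j²(7 6 7; -1 4 -3) = Δ·Π!·Σ² = 91/17765  (sign -1)
I_A²/I_B² = (7/1292)/(91/17765) = 55/52

55/52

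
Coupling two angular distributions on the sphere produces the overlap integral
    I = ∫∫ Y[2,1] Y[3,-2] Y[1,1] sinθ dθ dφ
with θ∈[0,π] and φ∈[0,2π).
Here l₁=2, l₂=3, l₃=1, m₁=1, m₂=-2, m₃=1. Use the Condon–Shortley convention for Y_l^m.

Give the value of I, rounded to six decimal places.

Checks pass: Σm=0; 6 even; l₃=1∈[1,5].
(2·2+1)(2·3+1)(2·1+1) = 105
Δ: 4! 0! 2! / 7! → 1/105
sum: t=2:+1/4 = 1/4
3j²(2 3 1; 0 0 0) = Δ·Π!·Σ² = 3/35  (sign -1)
sum: t=1:−1/12 = -1/12
3j²(2 3 1; 1 -2 1) = Δ·Π!·Σ² = 2/21  (sign -1)
combine: 4πI² = 105·3/35·2/21 = 6/7
take √, sign +1: I = 0.26116903

0.261169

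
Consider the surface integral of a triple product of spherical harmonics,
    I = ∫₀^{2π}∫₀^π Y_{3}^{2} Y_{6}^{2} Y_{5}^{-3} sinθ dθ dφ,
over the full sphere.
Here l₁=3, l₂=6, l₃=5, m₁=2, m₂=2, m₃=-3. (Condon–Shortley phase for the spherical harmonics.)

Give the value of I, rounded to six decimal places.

0.000000

Σmᵢ = 1 ≠ 0, so the φ-integral vanishes; I = 0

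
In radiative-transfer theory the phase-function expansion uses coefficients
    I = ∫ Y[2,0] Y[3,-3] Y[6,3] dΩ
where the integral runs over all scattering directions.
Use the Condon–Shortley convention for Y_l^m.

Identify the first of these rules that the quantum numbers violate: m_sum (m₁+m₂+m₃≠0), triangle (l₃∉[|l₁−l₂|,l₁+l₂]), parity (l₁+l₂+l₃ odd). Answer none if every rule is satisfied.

triangle

Σmᵢ = 0  ✓
l₃∈[|l₁−l₂|,l₁+l₂]=[1,5], have l₃=6  ✗
Σlᵢ = 11 ⇒ odd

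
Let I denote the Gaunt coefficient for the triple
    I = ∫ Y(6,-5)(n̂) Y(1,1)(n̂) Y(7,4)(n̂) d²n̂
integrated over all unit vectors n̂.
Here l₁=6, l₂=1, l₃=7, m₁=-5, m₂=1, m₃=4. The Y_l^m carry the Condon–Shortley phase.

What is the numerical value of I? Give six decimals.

Rules hold: Σm=0, L=14 even, 5≤7≤7.
N = 13·3·15 = 585
Δ = 0!·12!·2!/15! = 1/1365
Racah Σ t=0..0: t=0:+1/518400 = 1/518400
⇒ 3j(6 1 7; 0 0 0)² = 7/195, sgn -1
Racah Σ t=0..0: t=0:+1/79833600 = 1/79833600
⇒ 3j(6 1 7; -5 1 4)² = 1/455, sgn -1
4πI² = N·(3j₀)²·(3jₘ)² = 3/65
I = +1·√(0.0461538/4π) = 0.06060368

0.060604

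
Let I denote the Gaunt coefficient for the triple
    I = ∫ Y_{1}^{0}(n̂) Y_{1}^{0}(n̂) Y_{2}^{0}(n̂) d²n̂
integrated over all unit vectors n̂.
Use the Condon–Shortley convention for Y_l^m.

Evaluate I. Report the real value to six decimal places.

Checks pass: Σm=0; 4 even; l₃=2∈[0,2].
(2·1+1)(2·1+1)(2·2+1) = 45
Δ: 0! 2! 2! / 5! → 1/30
sum: t=0:+1/1 = 1/1
3j²(1 1 2; 0 0 0) = Δ·Π!·Σ² = 2/15  (sign +1)
(m-triple is (0,0,0) — same symbol as above.)
combine: 4πI² = 45·2/15·2/15 = 4/5
take √, sign +1: I = 0.25231325

0.252313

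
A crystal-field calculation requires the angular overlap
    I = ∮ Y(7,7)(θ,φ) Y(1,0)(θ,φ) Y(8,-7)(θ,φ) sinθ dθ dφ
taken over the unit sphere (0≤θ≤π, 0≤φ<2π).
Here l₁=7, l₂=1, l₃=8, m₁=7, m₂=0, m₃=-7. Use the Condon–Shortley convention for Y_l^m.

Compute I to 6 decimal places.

m-sum 0 ✓  L=16 even ✓  6≤8≤8 ✓
Π(2lᵢ+1) = 15×3×17 = 765
triangle coeff Δ(7,1,8) = 1/2040
Σ_t [0,0]: t=0:+1/25401600 = 1/25401600
(3j)²=8/255 [(7 1 8; 0 0 0)], sign=+1
Σ_t [0,0]: t=0:+1/87178291200 = 1/87178291200
(3j)²=1/136 [(7 1 8; 7 0 -7)], sign=-1
⇒ 4πI² = 3/17
I = (-1)√(3/17/(4π)) = -0.11850352

-0.118504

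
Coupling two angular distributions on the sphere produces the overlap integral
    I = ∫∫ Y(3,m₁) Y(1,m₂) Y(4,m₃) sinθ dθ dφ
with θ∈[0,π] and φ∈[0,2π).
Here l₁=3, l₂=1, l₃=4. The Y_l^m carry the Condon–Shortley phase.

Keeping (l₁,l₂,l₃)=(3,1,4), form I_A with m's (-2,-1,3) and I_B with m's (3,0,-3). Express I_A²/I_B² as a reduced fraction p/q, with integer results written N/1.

l's match ⇒ only the (l;m) 3-j factors differ between A and B.
A: triangle coeff Δ(3,1,4) = 1/252; Σ_t [0,0]: t=0:+1/240 = 1/240; (3j)²=1/12 [(3 1 4; -2 -1 3)], sign=-1
B: triangle coeff Δ(3,1,4) = 1/252; Σ_t [0,0]: t=0:+1/720 = 1/720; (3j)²=1/36 [(3 1 4; 3 0 -3)], sign=-1
I_A²/I_B² = (1/12)/(1/36) = 3/1

3/1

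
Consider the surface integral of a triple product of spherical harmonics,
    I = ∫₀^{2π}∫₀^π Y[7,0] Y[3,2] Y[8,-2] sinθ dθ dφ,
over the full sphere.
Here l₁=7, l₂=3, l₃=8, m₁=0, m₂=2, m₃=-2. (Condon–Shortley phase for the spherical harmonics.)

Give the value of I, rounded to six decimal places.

m-sum 0 ✓  L=18 even ✓  4≤8≤10 ✓
Π(2lᵢ+1) = 15×7×17 = 1785
triangle coeff Δ(7,3,8) = 1/5290740
Σ_t [0,2]: t=0:+1/7257600 t=1:−1/2073600 t=2:+1/7257600 = -1/4838400
(3j)²=252/20995 [(7 3 8; 0 0 0)], sign=-1
Σ_t [1,2]: t=1:−1/12441600 t=2:+1/7257600 = 1/17418240
(3j)²=125/25194 [(7 3 8; 0 2 -2)], sign=+1
⇒ 4πI² = 110250/1037153
I = (-1)√(110250/1037153/(4π)) = -0.09197355

-0.091974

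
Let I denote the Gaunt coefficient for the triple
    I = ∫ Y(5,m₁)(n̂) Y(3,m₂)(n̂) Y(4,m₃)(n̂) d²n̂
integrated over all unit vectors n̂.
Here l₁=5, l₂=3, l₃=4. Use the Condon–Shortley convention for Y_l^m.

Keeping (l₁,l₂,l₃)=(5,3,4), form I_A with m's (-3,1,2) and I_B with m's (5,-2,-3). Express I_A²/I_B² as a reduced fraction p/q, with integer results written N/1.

Same 5,3,4: normalisation and zero-m 3j drop out of the ratio.
A: Δ: 4! 6! 2! / 13! → 1/180180; sum: t=2:+1/5760 t=3:−1/720 t=4:+1/2304 = -1/1280; 3j²(5 3 4; -3 1 2) = Δ·Π!·Σ² = 27/1430  (sign -1)
B: Δ: 4! 6! 2! / 13! → 1/180180; sum: t=0:+1/17280 = 1/17280; 3j²(5 3 4; 5 -2 -3) = Δ·Π!·Σ² = 35/858  (sign -1)
I_A²/I_B² = (27/1430)/(35/858) = 81/175

81/175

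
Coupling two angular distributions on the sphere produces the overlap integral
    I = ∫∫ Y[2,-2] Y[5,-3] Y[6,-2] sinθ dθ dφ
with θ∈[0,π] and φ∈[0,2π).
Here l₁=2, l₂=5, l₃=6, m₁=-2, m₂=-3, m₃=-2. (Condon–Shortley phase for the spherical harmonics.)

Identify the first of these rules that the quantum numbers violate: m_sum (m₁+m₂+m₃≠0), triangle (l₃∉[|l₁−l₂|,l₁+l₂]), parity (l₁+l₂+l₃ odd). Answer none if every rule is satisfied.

azimuthal sum: -2 − 3 − 2 = -7  ✗
3 ≤ 6 ≤ 7 (triangle on l)
L = 2 + 5 + 6 = 13 (odd)

m_sum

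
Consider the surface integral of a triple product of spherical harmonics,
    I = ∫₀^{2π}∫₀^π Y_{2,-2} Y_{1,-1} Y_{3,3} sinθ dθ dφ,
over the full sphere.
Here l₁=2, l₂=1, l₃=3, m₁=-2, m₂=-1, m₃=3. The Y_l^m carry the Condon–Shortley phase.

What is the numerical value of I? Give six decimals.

Checks pass: Σm=0; 6 even; l₃=3∈[1,3].
(2·2+1)(2·1+1)(2·3+1) = 105
Δ: 0! 4! 2! / 7! → 1/105
sum: t=0:+1/4 = 1/4
3j²(2 1 3; 0 0 0) = Δ·Π!·Σ² = 3/35  (sign -1)
sum: t=0:+1/48 = 1/48
3j²(2 1 3; -2 -1 3) = Δ·Π!·Σ² = 1/7  (sign +1)
combine: 4πI² = 105·3/35·1/7 = 9/7
take √, sign -1: I = -0.31986543

-0.319865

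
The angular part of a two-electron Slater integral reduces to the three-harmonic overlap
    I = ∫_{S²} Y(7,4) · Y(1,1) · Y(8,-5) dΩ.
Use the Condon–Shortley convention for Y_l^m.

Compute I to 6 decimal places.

-0.270230

Rules hold: Σm=0, L=16 even, 6≤8≤8.
N = 15·3·17 = 765
Δ = 0!·14!·2!/17! = 1/2040
Racah Σ t=0..0: t=0:+1/25401600 = 1/25401600
⇒ 3j(7 1 8; 0 0 0)² = 8/255, sgn +1
Racah Σ t=0..0: t=0:+1/479001600 = 1/479001600
⇒ 3j(7 1 8; 4 1 -5)² = 13/340, sgn -1
4πI² = N·(3j₀)²·(3jₘ)² = 78/85
I = -1·√(0.917647/4π) = -0.27022959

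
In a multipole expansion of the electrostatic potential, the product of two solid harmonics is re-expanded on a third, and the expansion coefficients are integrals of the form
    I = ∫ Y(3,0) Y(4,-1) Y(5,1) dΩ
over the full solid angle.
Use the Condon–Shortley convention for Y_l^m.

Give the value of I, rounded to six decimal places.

m-sum 0 ✓  L=12 even ✓  1≤5≤7 ✓
Π(2lᵢ+1) = 7×9×11 = 693
triangle coeff Δ(3,4,5) = 1/180180
Σ_t [0,2]: t=0:+1/576 t=1:−1/144 t=2:+1/576 = -1/288
(3j)²=20/1001 [(3 4 5; 0 0 0)], sign=+1
Σ_t [0,2]: t=0:+1/432 t=1:−1/192 t=2:+1/1440 = -19/8640
(3j)²=361/30030 [(3 4 5; 0 -1 1)], sign=-1
⇒ 4πI² = 2166/13013
I = (-1)√(2166/13013/(4π)) = -0.11508947

-0.115089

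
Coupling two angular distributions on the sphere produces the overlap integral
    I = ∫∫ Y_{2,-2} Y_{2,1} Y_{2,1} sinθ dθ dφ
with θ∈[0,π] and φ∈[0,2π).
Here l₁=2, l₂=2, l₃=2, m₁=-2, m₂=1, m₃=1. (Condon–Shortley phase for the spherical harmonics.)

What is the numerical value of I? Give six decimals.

m-sum 0 ✓  L=6 even ✓  0≤2≤4 ✓
Π(2lᵢ+1) = 5×5×5 = 125
triangle coeff Δ(2,2,2) = 1/630
Σ_t [0,2]: t=0:+1/8 t=1:−1/1 t=2:+1/8 = -3/4
(3j)²=2/35 [(2 2 2; 0 0 0)], sign=-1
Σ_t [2,2]: t=2:+1/4 = 1/4
(3j)²=3/35 [(2 2 2; -2 1 1)], sign=-1
⇒ 4πI² = 30/49
I = (+1)√(30/49/(4π)) = 0.22072812

0.220728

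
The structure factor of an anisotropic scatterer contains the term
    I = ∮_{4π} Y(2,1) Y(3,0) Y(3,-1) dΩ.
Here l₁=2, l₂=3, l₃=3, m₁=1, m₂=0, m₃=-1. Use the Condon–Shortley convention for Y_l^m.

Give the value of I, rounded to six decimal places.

-0.059471

m-sum 0 ✓  L=8 even ✓  1≤3≤5 ✓
Π(2lᵢ+1) = 5×7×7 = 245
triangle coeff Δ(2,3,3) = 1/3780
Σ_t [0,2]: t=0:+1/24 t=1:−1/4 t=2:+1/24 = -1/6
(3j)²=4/105 [(2 3 3; 0 0 0)], sign=+1
Σ_t [0,1]: t=0:+1/12 t=1:−1/8 = -1/24
(3j)²=1/210 [(2 3 3; 1 0 -1)], sign=-1
⇒ 4πI² = 2/45
I = (-1)√(2/45/(4π)) = -0.05947080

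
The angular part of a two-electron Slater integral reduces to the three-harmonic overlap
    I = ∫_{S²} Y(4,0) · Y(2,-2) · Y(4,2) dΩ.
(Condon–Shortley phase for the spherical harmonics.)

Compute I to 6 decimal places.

Checks pass: Σm=0; 10 even; l₃=4∈[2,6].
(2·4+1)(2·2+1)(2·4+1) = 405
Δ: 2! 6! 2! / 11! → 1/13860
sum: t=0:+1/192 t=1:−1/36 t=2:+1/192 = -5/288
3j²(4 2 4; 0 0 0) = Δ·Π!·Σ² = 20/693  (sign -1)
sum: t=0:+1/192 = 1/192
3j²(4 2 4; 0 -2 2) = Δ·Π!·Σ² = 3/77  (sign +1)
combine: 4πI² = 405·20/693·3/77 = 2700/5929
take √, sign -1: I = -0.19036462

-0.190365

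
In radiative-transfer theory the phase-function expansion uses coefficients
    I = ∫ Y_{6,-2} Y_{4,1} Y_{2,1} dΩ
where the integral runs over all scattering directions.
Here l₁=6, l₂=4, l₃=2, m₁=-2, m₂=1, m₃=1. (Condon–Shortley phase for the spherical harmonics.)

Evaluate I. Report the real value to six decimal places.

0.238034

Checks pass: Σm=0; 12 even; l₃=2∈[2,10].
(2·6+1)(2·4+1)(2·2+1) = 585
Δ: 8! 4! 0! / 13! → 1/6435
sum: t=4:+1/2304 = 1/2304
3j²(6 4 2; 0 0 0) = Δ·Π!·Σ² = 5/143  (sign +1)
sum: t=5:−1/4320 = -1/4320
3j²(6 4 2; -2 1 1) = Δ·Π!·Σ² = 224/6435  (sign +1)
combine: 4πI² = 585·5/143·224/6435 = 1120/1573
take √, sign +1: I = 0.23803440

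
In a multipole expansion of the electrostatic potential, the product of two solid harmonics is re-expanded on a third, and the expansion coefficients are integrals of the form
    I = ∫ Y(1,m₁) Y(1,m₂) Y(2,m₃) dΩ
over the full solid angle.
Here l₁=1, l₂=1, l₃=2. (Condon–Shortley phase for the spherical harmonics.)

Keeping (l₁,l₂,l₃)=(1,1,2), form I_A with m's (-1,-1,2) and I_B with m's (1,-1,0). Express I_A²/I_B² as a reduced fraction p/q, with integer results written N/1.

Shared (l₁,l₂,l₃)=(1,1,2): N and (l;000)² cancel in I_A²/I_B².
A: Δ = 0!·2!·2!/5! = 1/30; Racah Σ t=0..0: t=0:+1/4 = 1/4; ⇒ 3j(1 1 2; -1 -1 2)² = 1/5, sgn +1
B: Δ = 0!·2!·2!/5! = 1/30; Racah Σ t=0..0: t=0:+1/4 = 1/4; ⇒ 3j(1 1 2; 1 -1 0)² = 1/30, sgn +1
I_A²/I_B² = (1/5)/(1/30) = 6/1

6/1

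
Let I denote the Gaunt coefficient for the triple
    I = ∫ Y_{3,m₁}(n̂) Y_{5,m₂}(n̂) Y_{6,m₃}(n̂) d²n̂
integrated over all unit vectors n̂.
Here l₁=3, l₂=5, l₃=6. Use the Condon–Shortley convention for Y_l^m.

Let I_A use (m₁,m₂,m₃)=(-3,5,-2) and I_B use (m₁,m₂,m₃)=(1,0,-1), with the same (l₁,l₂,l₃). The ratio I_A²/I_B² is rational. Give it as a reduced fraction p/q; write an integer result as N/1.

Shared (l₁,l₂,l₃)=(3,5,6): N and (l;000)² cancel in I_A²/I_B².
A: Δ = 2!·4!·8!/15! = 1/675675; Racah Σ t=2..2: t=2:+1/1935360 = 1/1935360; ⇒ 3j(3 5 6; -3 5 -2)² = 1/1001, sgn +1
B: Δ = 2!·4!·8!/15! = 1/675675; Racah Σ t=0..2: t=0:+1/5760 t=1:−1/3456 t=2:+1/34560 = -1/11520; ⇒ 3j(3 5 6; 1 0 -1)² = 2/429, sgn +1
I_A²/I_B² = (1/1001)/(2/429) = 3/14

3/14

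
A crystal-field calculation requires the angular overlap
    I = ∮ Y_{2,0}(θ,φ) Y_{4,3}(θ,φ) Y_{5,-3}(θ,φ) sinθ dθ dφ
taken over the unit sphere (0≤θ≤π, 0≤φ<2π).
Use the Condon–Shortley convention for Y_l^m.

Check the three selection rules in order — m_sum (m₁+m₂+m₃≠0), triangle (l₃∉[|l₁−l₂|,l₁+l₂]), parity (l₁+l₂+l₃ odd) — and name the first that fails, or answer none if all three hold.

parity

m₁+m₂+m₃ = 0 + 3 − 3 = 0  ✓
triangle: |2−4|=2 ≤ l₃=5 ≤ 2+4=6  ✓
parity: l₁+l₂+l₃ = 11 is odd  ✗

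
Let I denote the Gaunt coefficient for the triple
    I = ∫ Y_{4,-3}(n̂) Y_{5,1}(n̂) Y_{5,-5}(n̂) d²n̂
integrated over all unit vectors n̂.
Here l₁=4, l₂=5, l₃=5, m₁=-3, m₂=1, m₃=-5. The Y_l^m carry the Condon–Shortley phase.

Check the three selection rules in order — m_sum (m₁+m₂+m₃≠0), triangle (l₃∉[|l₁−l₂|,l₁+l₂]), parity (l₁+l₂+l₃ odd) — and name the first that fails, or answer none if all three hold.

Σmᵢ = -7  ✗
l₃∈[|l₁−l₂|,l₁+l₂]=[1,9], have l₃=5
Σlᵢ = 14 ⇒ even

m_sum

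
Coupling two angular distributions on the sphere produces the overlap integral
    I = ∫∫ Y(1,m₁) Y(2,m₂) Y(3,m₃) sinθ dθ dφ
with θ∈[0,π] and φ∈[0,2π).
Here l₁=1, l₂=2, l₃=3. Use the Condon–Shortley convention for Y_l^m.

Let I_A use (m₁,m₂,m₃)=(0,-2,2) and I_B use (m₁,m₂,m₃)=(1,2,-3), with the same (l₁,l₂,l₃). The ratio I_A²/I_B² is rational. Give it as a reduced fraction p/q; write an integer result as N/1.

1/3

l's match ⇒ only the (l;m) 3-j factors differ between A and B.
A: triangle coeff Δ(1,2,3) = 1/105; Σ_t [0,0]: t=0:+1/24 = 1/24; (3j)²=1/21 [(1 2 3; 0 -2 2)], sign=-1
B: triangle coeff Δ(1,2,3) = 1/105; Σ_t [0,0]: t=0:+1/48 = 1/48; (3j)²=1/7 [(1 2 3; 1 2 -3)], sign=+1
I_A²/I_B² = (1/21)/(1/7) = 1/3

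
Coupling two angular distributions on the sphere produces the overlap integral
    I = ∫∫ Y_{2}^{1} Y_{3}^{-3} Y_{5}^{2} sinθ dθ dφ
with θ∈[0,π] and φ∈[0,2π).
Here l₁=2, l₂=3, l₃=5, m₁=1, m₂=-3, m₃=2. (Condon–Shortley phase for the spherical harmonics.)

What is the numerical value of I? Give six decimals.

0.063396

m-sum 0 ✓  L=10 even ✓  1≤5≤5 ✓
Π(2lᵢ+1) = 5×7×11 = 385
triangle coeff Δ(2,3,5) = 1/2310
Σ_t [0,0]: t=0:+1/144 = 1/144
(3j)²=10/231 [(2 3 5; 0 0 0)], sign=-1
Σ_t [0,0]: t=0:+1/4320 = 1/4320
(3j)²=1/330 [(2 3 5; 1 -3 2)], sign=-1
⇒ 4πI² = 5/99
I = (+1)√(5/99/(4π)) = 0.06339609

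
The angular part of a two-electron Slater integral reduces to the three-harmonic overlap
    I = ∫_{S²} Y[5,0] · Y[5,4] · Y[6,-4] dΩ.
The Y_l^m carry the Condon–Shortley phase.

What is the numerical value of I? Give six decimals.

-0.082328

Rules hold: Σm=0, L=16 even, 0≤6≤10.
N = 11·11·13 = 1573
Δ = 4!·6!·6!/17! = 1/28588560
Racah Σ t=0..4: t=0:+1/345600 t=1:−1/13824 t=2:+1/5184 t=3:−1/13824 t=4:+1/345600 = 7/129600
⇒ 3j(5 5 6; 0 0 0)² = 80/7293, sgn +1
Racah Σ t=3..4: t=3:−1/207360 t=4:+1/345600 = -1/518400
⇒ 3j(5 5 6; 0 4 -4)² = 12/2431, sgn -1
4πI² = N·(3j₀)²·(3jₘ)² = 320/3757
I = -1·√(0.0851743/4π) = -0.08232836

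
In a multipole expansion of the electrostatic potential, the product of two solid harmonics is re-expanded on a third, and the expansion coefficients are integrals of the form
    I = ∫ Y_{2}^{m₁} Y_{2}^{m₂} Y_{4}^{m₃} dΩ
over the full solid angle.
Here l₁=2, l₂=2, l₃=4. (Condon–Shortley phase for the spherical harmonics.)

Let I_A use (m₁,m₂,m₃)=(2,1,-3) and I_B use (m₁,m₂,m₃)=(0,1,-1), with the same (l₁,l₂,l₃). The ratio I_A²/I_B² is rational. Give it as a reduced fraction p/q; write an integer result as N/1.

7/6

Shared (l₁,l₂,l₃)=(2,2,4): N and (l;000)² cancel in I_A²/I_B².
A: Δ = 0!·4!·4!/9! = 1/630; Racah Σ t=0..0: t=0:+1/144 = 1/144; ⇒ 3j(2 2 4; 2 1 -3)² = 1/18, sgn -1
B: Δ = 0!·4!·4!/9! = 1/630; Racah Σ t=0..0: t=0:+1/24 = 1/24; ⇒ 3j(2 2 4; 0 1 -1)² = 1/21, sgn -1
I_A²/I_B² = (1/18)/(1/21) = 7/6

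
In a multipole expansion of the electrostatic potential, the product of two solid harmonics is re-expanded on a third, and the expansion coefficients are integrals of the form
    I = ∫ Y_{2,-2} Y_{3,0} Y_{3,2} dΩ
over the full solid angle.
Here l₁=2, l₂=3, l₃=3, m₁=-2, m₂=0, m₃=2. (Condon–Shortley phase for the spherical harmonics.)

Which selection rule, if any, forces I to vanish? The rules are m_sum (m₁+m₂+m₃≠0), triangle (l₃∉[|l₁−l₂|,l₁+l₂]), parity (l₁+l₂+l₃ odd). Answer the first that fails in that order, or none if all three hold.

none

azimuthal sum: -2 + 0 + 2 = 0  ✓
1 ≤ 3 ≤ 5 (triangle on l)  ✓
L = 2 + 3 + 3 = 8 (even)  ✓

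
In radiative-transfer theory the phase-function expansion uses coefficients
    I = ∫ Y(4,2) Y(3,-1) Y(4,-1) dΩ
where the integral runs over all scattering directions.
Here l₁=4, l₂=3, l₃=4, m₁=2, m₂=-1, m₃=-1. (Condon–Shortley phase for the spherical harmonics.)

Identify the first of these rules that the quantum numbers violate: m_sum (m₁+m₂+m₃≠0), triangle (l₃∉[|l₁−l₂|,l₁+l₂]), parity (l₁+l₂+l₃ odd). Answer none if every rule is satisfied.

parity

Σmᵢ = 0  ✓
l₃∈[|l₁−l₂|,l₁+l₂]=[1,7], have l₃=4  ✓
Σlᵢ = 11 ⇒ odd  ✗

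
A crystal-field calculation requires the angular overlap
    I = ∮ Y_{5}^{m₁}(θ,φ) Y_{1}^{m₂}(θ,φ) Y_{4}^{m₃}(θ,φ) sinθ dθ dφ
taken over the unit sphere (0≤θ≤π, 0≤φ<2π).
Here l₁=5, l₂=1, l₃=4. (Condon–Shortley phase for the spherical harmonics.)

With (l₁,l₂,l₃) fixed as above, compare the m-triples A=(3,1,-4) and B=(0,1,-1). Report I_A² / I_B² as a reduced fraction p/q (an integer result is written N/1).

l's match ⇒ only the (l;m) 3-j factors differ between A and B.
A: triangle coeff Δ(5,1,4) = 1/495; Σ_t [2,2]: t=2:+1/80640 = 1/80640; (3j)²=1/495 [(5 1 4; 3 1 -4)], sign=+1
B: triangle coeff Δ(5,1,4) = 1/495; Σ_t [2,2]: t=2:+1/1440 = 1/1440; (3j)²=2/99 [(5 1 4; 0 1 -1)], sign=-1
I_A²/I_B² = (1/495)/(2/99) = 1/10

1/10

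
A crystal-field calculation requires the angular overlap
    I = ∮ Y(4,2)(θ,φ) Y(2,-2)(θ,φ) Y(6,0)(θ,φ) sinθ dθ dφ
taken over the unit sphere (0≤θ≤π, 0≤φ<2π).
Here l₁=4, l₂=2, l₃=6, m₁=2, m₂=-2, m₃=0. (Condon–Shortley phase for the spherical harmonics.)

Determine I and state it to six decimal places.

Rules hold: Σm=0, L=12 even, 2≤6≤6.
N = 9·5·13 = 585
Δ = 0!·8!·4!/13! = 1/6435
Racah Σ t=0..0: t=0:+1/2304 = 1/2304
⇒ 3j(4 2 6; 0 0 0)² = 5/143, sgn +1
Racah Σ t=0..0: t=0:+1/34560 = 1/34560
⇒ 3j(4 2 6; 2 -2 0)² = 1/429, sgn +1
4πI² = N·(3j₀)²·(3jₘ)² = 75/1573
I = +1·√(0.0476796/4π) = 0.06159725

0.061597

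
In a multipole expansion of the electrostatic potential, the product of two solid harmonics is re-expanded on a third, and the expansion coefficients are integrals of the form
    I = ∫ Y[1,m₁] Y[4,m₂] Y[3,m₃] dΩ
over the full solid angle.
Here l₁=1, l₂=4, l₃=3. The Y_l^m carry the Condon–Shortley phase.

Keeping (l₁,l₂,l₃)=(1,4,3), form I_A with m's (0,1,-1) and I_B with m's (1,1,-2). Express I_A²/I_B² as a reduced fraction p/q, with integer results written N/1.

5/1

l's match ⇒ only the (l;m) 3-j factors differ between A and B.
A: triangle coeff Δ(1,4,3) = 1/252; Σ_t [1,1]: t=1:−1/48 = -1/48; (3j)²=5/84 [(1 4 3; 0 1 -1)], sign=-1
B: triangle coeff Δ(1,4,3) = 1/252; Σ_t [0,0]: t=0:+1/240 = 1/240; (3j)²=1/84 [(1 4 3; 1 1 -2)], sign=-1
I_A²/I_B² = (5/84)/(1/84) = 5/1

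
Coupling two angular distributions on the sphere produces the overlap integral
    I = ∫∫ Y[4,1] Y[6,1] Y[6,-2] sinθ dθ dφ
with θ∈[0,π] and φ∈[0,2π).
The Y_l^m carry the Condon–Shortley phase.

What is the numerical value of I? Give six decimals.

0.113069

Checks pass: Σm=0; 16 even; l₃=6∈[2,10].
(2·4+1)(2·6+1)(2·6+1) = 1521
Δ: 4! 4! 8! / 17! → 1/15315300
sum: t=0:+1/829440 t=1:−1/25920 t=2:+1/9216 t=3:−1/25920 t=4:+1/829440 = 7/207360
3j²(4 6 6; 0 0 0) = Δ·Π!·Σ² = 28/2431  (sign +1)
sum: t=0:+1/725760 t=1:−1/34560 t=2:+1/17280 t=3:−1/82944 = 53/2903040
3j²(4 6 6; 1 1 -2) = Δ·Π!·Σ² = 2809/306306  (sign +1)
combine: 4πI² = 1521·28/2431·2809/306306 = 5618/34969
take √, sign +1: I = 0.11306920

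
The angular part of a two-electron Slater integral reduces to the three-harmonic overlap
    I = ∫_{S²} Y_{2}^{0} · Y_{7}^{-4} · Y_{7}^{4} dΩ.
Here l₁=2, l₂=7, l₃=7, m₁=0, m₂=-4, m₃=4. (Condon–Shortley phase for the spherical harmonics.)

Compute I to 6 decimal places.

0.022834

Rules hold: Σm=0, L=16 even, 5≤7≤9.
N = 5·15·15 = 1125
Δ = 2!·2!·12!/17! = 1/185640
Racah Σ t=0..2: t=0:+1/2419200 t=1:−1/518400 t=2:+1/2419200 = -1/907200
⇒ 3j(2 7 7; 0 0 0)² = 56/3315, sgn +1
Racah Σ t=0..2: t=0:+1/8709120 t=1:−1/7257600 t=2:+1/159667200 = -1/59875200
⇒ 3j(2 7 7; 0 -4 4)² = 8/23205, sgn +1
4πI² = N·(3j₀)²·(3jₘ)² = 320/48841
I = +1·√(0.00655187/4π) = 0.02283378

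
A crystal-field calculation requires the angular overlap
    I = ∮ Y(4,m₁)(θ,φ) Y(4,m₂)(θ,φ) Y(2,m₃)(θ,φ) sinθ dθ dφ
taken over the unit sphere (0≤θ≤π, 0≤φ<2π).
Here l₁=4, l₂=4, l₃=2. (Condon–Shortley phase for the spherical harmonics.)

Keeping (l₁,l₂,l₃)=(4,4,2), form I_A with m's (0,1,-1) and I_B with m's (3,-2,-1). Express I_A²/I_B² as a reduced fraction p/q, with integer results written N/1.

Same 4,4,2: normalisation and zero-m 3j drop out of the ratio.
A: Δ: 6! 2! 2! / 11! → 1/13860; sum: t=3:−1/72 t=4:+1/96 = -1/288; 3j²(4 4 2; 0 1 -1) = Δ·Π!·Σ² = 1/462  (sign +1)
B: Δ: 6! 2! 2! / 11! → 1/13860; sum: t=0:+1/1440 t=1:−1/240 = -1/288; 3j²(4 4 2; 3 -2 -1) = Δ·Π!·Σ² = 5/132  (sign +1)
I_A²/I_B² = (1/462)/(5/132) = 2/35

2/35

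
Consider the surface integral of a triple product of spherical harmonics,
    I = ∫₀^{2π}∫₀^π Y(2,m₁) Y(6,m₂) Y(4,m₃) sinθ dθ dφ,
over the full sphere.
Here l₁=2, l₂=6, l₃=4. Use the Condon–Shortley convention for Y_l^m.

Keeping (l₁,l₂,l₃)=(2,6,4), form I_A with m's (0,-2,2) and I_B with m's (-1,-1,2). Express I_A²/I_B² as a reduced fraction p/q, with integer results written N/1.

12/5

Shared (l₁,l₂,l₃)=(2,6,4): N and (l;000)² cancel in I_A²/I_B².
A: Δ = 4!·0!·8!/13! = 1/6435; Racah Σ t=2..2: t=2:+1/5760 = 1/5760; ⇒ 3j(2 6 4; 0 -2 2)² = 56/2145, sgn +1
B: Δ = 4!·0!·8!/13! = 1/6435; Racah Σ t=3..3: t=3:−1/8640 = -1/8640; ⇒ 3j(2 6 4; -1 -1 2)² = 14/1287, sgn -1
I_A²/I_B² = (56/2145)/(14/1287) = 12/5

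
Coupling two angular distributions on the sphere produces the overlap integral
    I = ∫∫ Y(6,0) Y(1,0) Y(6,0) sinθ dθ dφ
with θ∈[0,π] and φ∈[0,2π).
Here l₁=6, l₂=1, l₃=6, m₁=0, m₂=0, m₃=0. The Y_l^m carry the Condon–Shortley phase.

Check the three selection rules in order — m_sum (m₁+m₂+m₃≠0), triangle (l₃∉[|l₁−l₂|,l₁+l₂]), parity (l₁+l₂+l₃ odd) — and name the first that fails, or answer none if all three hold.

parity

Σmᵢ = 0  ✓
l₃∈[|l₁−l₂|,l₁+l₂]=[5,7], have l₃=6  ✓
Σlᵢ = 13 ⇒ odd  ✗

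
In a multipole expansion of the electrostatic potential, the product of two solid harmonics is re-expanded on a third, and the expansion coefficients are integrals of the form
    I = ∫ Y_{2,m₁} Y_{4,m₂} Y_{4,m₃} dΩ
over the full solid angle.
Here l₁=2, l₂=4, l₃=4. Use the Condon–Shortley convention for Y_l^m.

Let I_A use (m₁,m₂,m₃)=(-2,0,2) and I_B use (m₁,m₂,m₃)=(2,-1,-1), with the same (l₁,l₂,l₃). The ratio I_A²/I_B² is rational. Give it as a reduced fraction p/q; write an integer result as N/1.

Same 2,4,4: normalisation and zero-m 3j drop out of the ratio.
A: Δ: 2! 2! 6! / 11! → 1/13860; sum: t=2:+1/192 = 1/192; 3j²(2 4 4; -2 0 2) = Δ·Π!·Σ² = 3/77  (sign +1)
B: Δ: 2! 2! 6! / 11! → 1/13860; sum: t=0:+1/144 = 1/144; 3j²(2 4 4; 2 -1 -1) = Δ·Π!·Σ² = 10/231  (sign -1)
I_A²/I_B² = (3/77)/(10/231) = 9/10

9/10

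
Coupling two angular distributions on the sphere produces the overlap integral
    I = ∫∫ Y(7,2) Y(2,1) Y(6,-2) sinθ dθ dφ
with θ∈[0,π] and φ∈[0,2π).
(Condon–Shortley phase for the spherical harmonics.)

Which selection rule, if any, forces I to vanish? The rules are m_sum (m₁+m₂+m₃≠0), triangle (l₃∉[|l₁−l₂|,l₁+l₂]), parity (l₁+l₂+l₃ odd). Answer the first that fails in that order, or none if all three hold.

m_sum

azimuthal sum: 2 + 1 − 2 = 1  ✗
5 ≤ 6 ≤ 9 (triangle on l)
L = 7 + 2 + 6 = 15 (odd)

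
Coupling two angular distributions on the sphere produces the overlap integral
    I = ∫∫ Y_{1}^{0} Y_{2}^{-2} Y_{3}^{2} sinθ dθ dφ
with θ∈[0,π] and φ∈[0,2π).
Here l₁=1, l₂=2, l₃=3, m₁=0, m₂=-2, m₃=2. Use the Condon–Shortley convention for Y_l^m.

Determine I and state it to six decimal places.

m-sum 0 ✓  L=6 even ✓  1≤3≤3 ✓
Π(2lᵢ+1) = 3×5×7 = 105
triangle coeff Δ(1,2,3) = 1/105
Σ_t [0,0]: t=0:+1/4 = 1/4
(3j)²=3/35 [(1 2 3; 0 0 0)], sign=-1
Σ_t [0,0]: t=0:+1/24 = 1/24
(3j)²=1/21 [(1 2 3; 0 -2 2)], sign=-1
⇒ 4πI² = 3/7
I = (+1)√(3/7/(4π)) = 0.18467439

0.184674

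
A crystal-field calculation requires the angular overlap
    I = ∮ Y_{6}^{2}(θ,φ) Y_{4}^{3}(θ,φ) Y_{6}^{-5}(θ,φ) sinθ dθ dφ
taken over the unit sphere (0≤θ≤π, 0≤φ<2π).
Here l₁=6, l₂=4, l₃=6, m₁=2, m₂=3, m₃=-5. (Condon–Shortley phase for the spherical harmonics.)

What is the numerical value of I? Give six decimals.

Rules hold: Σm=0, L=16 even, 2≤6≤10.
N = 13·9·13 = 1521
Δ = 4!·8!·4!/17! = 1/15315300
Racah Σ t=0..4: t=0:+1/829440 t=1:−1/25920 t=2:+1/9216 t=3:−1/25920 t=4:+1/829440 = 7/207360
⇒ 3j(6 4 6; 0 0 0)² = 28/2431, sgn +1
Racah Σ t=3..4: t=3:−1/725760 t=4:+1/5806080 = -1/829440
⇒ 3j(6 4 6; 2 3 -5)² = 49/2652, sgn +1
4πI² = N·(3j₀)²·(3jₘ)² = 1029/3179
I = +1·√(0.323687/4π) = 0.16049352

0.160494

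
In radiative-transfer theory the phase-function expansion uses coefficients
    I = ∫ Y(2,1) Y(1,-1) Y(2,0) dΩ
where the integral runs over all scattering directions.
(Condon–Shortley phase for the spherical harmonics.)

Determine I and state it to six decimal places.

l₁+l₂+l₃=5 is odd: 3j(l;000)=0 ⇒ I=0

0.000000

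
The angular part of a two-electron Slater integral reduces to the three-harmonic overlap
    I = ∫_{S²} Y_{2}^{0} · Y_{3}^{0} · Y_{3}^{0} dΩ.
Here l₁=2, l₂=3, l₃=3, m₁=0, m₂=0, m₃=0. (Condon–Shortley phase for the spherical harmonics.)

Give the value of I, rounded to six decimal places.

0.168209

m-sum 0 ✓  L=8 even ✓  1≤3≤5 ✓
Π(2lᵢ+1) = 5×7×7 = 245
triangle coeff Δ(2,3,3) = 1/3780
Σ_t [0,2]: t=0:+1/24 t=1:−1/4 t=2:+1/24 = -1/6
(3j)²=4/105 [(2 3 3; 0 0 0)], sign=+1
(m-triple is (0,0,0) — same symbol as above.)
⇒ 4πI² = 16/45
I = (+1)√(16/45/(4π)) = 0.16820883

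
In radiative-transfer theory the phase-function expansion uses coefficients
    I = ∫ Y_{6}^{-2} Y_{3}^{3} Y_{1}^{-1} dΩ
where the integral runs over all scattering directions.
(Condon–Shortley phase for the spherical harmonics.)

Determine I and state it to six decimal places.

|6−3|≤1≤6+3 violated ⇒ I = 0

0.000000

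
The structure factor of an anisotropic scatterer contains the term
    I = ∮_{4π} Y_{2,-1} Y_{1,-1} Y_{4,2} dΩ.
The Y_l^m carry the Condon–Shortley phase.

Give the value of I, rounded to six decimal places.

|2−1|≤4≤2+1 violated ⇒ I = 0

0.000000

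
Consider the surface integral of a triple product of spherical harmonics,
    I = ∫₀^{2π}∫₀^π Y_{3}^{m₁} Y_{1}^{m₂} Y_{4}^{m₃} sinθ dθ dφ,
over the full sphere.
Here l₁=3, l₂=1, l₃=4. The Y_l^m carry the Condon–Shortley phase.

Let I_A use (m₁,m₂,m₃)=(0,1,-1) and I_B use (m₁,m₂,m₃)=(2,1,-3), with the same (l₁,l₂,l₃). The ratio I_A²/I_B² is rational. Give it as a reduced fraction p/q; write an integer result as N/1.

10/21

Shared (l₁,l₂,l₃)=(3,1,4): N and (l;000)² cancel in I_A²/I_B².
A: Δ = 0!·6!·2!/9! = 1/252; Racah Σ t=0..0: t=0:+1/72 = 1/72; ⇒ 3j(3 1 4; 0 1 -1)² = 5/126, sgn -1
B: Δ = 0!·6!·2!/9! = 1/252; Racah Σ t=0..0: t=0:+1/240 = 1/240; ⇒ 3j(3 1 4; 2 1 -3)² = 1/12, sgn -1
I_A²/I_B² = (5/126)/(1/12) = 10/21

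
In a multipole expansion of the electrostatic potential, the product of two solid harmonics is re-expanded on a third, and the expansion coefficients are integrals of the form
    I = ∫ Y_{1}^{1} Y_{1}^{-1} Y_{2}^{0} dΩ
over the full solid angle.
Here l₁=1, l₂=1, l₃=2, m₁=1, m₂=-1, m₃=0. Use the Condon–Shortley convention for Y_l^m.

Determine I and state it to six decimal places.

Checks pass: Σm=0; 4 even; l₃=2∈[0,2].
(2·1+1)(2·1+1)(2·2+1) = 45
Δ: 0! 2! 2! / 5! → 1/30
sum: t=0:+1/1 = 1/1
3j²(1 1 2; 0 0 0) = Δ·Π!·Σ² = 2/15  (sign +1)
sum: t=0:+1/4 = 1/4
3j²(1 1 2; 1 -1 0) = Δ·Π!·Σ² = 1/30  (sign +1)
combine: 4πI² = 45·2/15·1/30 = 1/5
take √, sign +1: I = 0.12615663

0.126157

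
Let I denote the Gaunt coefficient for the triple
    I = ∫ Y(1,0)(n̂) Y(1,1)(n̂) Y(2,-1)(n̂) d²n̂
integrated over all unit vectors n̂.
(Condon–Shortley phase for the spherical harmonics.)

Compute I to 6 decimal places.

-0.218510

Checks pass: Σm=0; 4 even; l₃=2∈[0,2].
(2·1+1)(2·1+1)(2·2+1) = 45
Δ: 0! 2! 2! / 5! → 1/30
sum: t=0:+1/1 = 1/1
3j²(1 1 2; 0 0 0) = Δ·Π!·Σ² = 2/15  (sign +1)
sum: t=0:+1/2 = 1/2
3j²(1 1 2; 0 1 -1) = Δ·Π!·Σ² = 1/10  (sign -1)
combine: 4πI² = 45·2/15·1/10 = 3/5
take √, sign -1: I = -0.21850969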